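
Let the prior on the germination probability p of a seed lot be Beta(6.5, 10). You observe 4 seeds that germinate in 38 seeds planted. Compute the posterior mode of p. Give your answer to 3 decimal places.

p̂_MAP = 0.181

Prior: Beta(6.5, 10).
Data: 4 successes in 38 trials. The binomial likelihood contributes p^4(1−p)^34, so the posterior is Beta(6.5+4, 10+34) = Beta(10.5, 44).
For Beta(a, b) with a, b > 1 the mode is (a−1)/(a+b−2) = 9.5/52.5 ≈ 0.181.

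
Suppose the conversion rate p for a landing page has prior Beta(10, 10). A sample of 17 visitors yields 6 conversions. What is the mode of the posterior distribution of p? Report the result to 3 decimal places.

Prior: Beta(10, 10).
Data: 6 successes in 17 trials. The binomial likelihood contributes p^6(1−p)^11, so the posterior is Beta(10+6, 10+11) = Beta(16, 21).
For Beta(a, b) with a, b > 1 the mode is (a−1)/(a+b−2) = 15/35 ≈ 0.429.

p̂_MAP = 0.429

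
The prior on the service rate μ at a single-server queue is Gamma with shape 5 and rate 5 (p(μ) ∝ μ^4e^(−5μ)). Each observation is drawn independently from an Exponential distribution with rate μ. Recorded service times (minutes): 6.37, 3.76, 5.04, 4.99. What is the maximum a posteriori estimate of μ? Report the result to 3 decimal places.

μ̂_MAP = 0.318

The Exponential(rate=μ) likelihood is ∝ μ^n e^(−μΣtᵢ). Here n = 4 and Σtᵢ = 6.37 + 3.76 + 5.04 + 4.99 = 20.16.
Posterior ∝ μ^4e^(−5μ) · μ^4e^(−20.16μ) = μ^8e^(−25.16μ), i.e. Gamma(9, 25.16).
Mode = (a−1)/b = 8/25.16 ≈ 0.318.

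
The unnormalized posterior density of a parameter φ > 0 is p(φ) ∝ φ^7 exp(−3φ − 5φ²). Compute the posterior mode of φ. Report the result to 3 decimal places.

φ̂_MAP = 0.700

ℓ'(φ) = 7/φ − 3 − 10φ. Setting this to zero and multiplying by φ: 10φ² + 3φ − 7 = 0.
φ = (−3 + √(3² + 4·10·7)) / (2·10) = (−3 + √289) / 20 = (−3 + 17)/20 = 7/10.
ℓ''(φ) = −7/φ² − 10 < 0, confirming a maximum.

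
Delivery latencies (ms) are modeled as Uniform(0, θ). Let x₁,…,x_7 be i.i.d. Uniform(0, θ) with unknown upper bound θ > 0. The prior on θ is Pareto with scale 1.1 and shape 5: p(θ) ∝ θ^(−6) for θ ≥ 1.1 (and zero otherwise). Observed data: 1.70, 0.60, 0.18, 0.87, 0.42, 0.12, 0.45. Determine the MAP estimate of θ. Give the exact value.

The Uniform(0, θ) likelihood is θ^(−n) for θ ≥ max(xᵢ), zero otherwise. Here max(xᵢ) = 1.70.
Posterior ∝ θ^(−6) · θ^(−7) = θ^(−13) on θ ≥ max(1.1, 1.70) = 1.70.
This density is strictly decreasing in θ, so the posterior mode lies at the lower boundary of the support.

θ̂_MAP = 1.70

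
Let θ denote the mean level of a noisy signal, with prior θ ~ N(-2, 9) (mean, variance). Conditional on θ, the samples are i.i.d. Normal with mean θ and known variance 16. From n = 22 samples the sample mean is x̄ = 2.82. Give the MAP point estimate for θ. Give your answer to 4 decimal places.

n = 22, x̄ = 2.82.
For a Normal prior and Normal likelihood with known variance, the posterior is Normal; its mode equals its mean, the precision-weighted average.
Prior precision 1/σ₀² = 1/9; data precision n/σ² = 22/16 = 1.375.
θ̂ = ((1/9)·(-2) + 1.375·2.82) / (1/9 + 1.375) = (13159/3600)/(107/72) = 13159/5350 ≈ 2.4596.

θ̂_MAP = 2.4596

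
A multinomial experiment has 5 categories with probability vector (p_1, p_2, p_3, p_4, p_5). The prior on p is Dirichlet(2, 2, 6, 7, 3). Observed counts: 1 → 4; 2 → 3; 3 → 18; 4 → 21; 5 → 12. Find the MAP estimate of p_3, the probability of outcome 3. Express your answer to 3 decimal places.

MAP estimate: 0.315

The posterior is Dirichlet(αᵢ + nᵢ) = Dirichlet(6, 5, 24, 28, 15).
For a Dirichlet(a₁,…,a_K) with all aᵢ > 1, the mode has j-th component (aⱼ − 1)/(Σaᵢ − K).
Here Σaᵢ = 78 and K = 5, so p_3 = (24 − 1)/(78 − 5) = 23/73 ≈ 0.315.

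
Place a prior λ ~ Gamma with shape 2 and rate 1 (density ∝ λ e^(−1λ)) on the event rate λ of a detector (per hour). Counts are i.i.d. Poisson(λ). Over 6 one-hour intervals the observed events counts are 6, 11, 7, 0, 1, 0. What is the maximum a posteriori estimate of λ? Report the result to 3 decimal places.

Σxᵢ = 6+11+7+0+1+0 = 25, with n = 6.
Posterior ∝ λe^(−1λ) · λ^25e^(−6λ) = λ^26e^(−7λ), i.e. Gamma(shape=27, rate=7).
The mode of a Gamma(a, b) with a ≥ 1 (shape–rate) is (a−1)/b = 26/7 ≈ 3.714.

λ̂_MAP = 3.714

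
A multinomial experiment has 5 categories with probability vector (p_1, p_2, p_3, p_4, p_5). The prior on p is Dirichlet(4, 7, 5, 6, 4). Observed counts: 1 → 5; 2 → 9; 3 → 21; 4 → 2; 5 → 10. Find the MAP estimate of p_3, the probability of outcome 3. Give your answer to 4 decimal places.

The posterior is Dirichlet(αᵢ + nᵢ) = Dirichlet(9, 16, 26, 8, 14).
For a Dirichlet(a₁,…,a_K) with all aᵢ > 1, the mode has j-th component (aⱼ − 1)/(Σaᵢ − K).
Here Σaᵢ = 73 and K = 5, so p_3 = (26 − 1)/(73 − 5) = 25/68 ≈ 0.3676.

MAP estimate: 0.3676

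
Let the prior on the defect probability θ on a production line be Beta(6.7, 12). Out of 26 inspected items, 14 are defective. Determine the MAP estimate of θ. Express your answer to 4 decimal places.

θ̂_MAP = 0.4614

Prior: Beta(6.7, 12).
Data: 14 successes in 26 trials. The binomial likelihood contributes θ^14(1−θ)^12, so the posterior is Beta(6.7+14, 12+12) = Beta(20.7, 24).
For Beta(a, b) with a, b > 1 the mode is (a−1)/(a+b−2) = 19.7/42.7 ≈ 0.4614.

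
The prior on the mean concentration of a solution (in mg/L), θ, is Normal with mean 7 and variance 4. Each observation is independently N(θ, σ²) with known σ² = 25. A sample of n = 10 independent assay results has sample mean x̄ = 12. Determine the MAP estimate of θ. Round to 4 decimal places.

n = 10, x̄ = 12.
For a Normal prior and Normal likelihood with known variance, the posterior is Normal; its mode equals its mean, the precision-weighted average.
Prior precision 1/σ₀² = 1/4 = 0.25; data precision n/σ² = 10/25 = 0.4.
θ̂ = (0.25·7 + 0.4·12) / (0.25 + 0.4) = 6.55/0.65 = 131/13 ≈ 10.0769.

θ̂_MAP = 10.0769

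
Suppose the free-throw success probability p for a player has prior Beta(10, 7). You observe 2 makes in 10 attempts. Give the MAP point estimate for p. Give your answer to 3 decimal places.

p̂_MAP = 0.440

Prior: Beta(10, 7).
Data: 2 successes in 10 trials. The binomial likelihood contributes p^2(1−p)^8, so the posterior is Beta(10+2, 7+8) = Beta(12, 15).
For Beta(a, b) with a, b > 1 the mode is (a−1)/(a+b−2) = 11/25 ≈ 0.440.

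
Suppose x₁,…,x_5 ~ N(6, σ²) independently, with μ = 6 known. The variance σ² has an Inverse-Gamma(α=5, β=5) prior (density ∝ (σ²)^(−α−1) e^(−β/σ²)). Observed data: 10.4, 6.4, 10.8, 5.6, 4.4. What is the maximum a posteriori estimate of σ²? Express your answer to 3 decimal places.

σ̂²_MAP = 3.252

Sum of squared deviations about the known mean: SS = (10.4−6)² + (6.4−6)² + (10.8−6)² + (5.6−6)² + (4.4−6)² = 45.28.
The Normal likelihood contributes (σ²)^(−n/2) exp(−SS/(2σ²)), so the posterior is Inverse-Gamma(α + n/2, β + SS/2) = Inverse-Gamma(7.5, 27.64).
The mode of Inverse-Gamma(a, b) is b/(a+1) = 27.64/8.5 ≈ 3.252.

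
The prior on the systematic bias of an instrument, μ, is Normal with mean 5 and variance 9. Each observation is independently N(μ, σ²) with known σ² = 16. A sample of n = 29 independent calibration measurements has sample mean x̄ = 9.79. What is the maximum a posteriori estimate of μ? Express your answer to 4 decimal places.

n = 29, x̄ = 9.79.
For a Normal prior and Normal likelihood with known variance, the posterior is Normal; its mode equals its mean, the precision-weighted average.
Prior precision 1/σ₀² = 1/9; data precision n/σ² = 29/16 = 1.8125.
μ̂ = ((1/9)·5 + 1.8125·9.79) / (1/9 + 1.8125) = (263519/14400)/(277/144) = 263519/27700 ≈ 9.5133.

μ̂_MAP = 9.5133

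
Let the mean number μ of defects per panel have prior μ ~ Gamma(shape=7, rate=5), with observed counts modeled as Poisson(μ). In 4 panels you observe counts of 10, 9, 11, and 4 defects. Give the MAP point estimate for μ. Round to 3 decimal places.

Σxᵢ = 10+9+11+4 = 34, with n = 4.
Posterior ∝ μ^6e^(−5μ) · μ^34e^(−4μ) = μ^40e^(−9μ), i.e. Gamma(shape=41, rate=9).
The mode of a Gamma(a, b) with a ≥ 1 (shape–rate) is (a−1)/b = 40/9 ≈ 4.444.

μ̂_MAP = 4.444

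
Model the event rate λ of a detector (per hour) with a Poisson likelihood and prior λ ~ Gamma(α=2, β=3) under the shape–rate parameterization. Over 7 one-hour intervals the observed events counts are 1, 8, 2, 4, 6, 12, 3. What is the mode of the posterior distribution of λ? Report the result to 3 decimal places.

λ̂_MAP = 3.700

Σxᵢ = 1+8+2+4+6+12+3 = 36, with n = 7.
Posterior ∝ λe^(−3λ) · λ^36e^(−7λ) = λ^37e^(−10λ), i.e. Gamma(shape=38, rate=10).
The mode of a Gamma(a, b) with a ≥ 1 (shape–rate) is (a−1)/b = 37/10 ≈ 3.700.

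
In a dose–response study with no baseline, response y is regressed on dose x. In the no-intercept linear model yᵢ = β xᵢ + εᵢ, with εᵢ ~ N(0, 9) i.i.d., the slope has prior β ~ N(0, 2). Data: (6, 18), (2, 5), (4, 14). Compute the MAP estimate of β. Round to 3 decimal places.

log p(β | y) = −Σ(yᵢ − βxᵢ)²/(2·9) − β²/(2·2) + const.
Setting the derivative to zero: Σxᵢ(yᵢ − βxᵢ)/9 − β/2 = 0, so β = Σxᵢyᵢ / (Σxᵢ² + σ²/τ²).
Σxᵢyᵢ = 6·18 + 2·5 + 4·14 = 174; Σxᵢ² = 56; σ²/τ² = 4.5.
β̂_MAP = 174 / (56 + 4.5) = 174/60.5 ≈ 2.876.

β̂_MAP = 2.876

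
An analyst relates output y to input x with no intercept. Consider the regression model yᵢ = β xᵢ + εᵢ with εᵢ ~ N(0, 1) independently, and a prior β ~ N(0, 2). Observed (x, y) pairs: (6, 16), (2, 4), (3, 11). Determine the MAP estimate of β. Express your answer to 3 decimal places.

β̂_MAP = 2.768

log p(β | y) = −Σ(yᵢ − βxᵢ)²/(2·1) − β²/(2·2) + const.
Setting the derivative to zero: Σxᵢ(yᵢ − βxᵢ)/1 − β/2 = 0, so β = Σxᵢyᵢ / (Σxᵢ² + σ²/τ²).
Σxᵢyᵢ = 6·16 + 2·4 + 3·11 = 137; Σxᵢ² = 49; σ²/τ² = 0.5.
β̂_MAP = 137 / (49 + 0.5) = 137/49.5 ≈ 2.768.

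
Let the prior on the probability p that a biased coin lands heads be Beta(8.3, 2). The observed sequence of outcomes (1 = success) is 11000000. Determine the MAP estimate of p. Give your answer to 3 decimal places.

p̂_MAP = 0.571

Prior: Beta(8.3, 2).
Data: 2 successes in 8 trials (from the sequence). The binomial likelihood contributes p^2(1−p)^6, so the posterior is Beta(8.3+2, 2+6) = Beta(10.3, 8).
For Beta(a, b) with a, b > 1 the mode is (a−1)/(a+b−2) = 9.3/16.3 ≈ 0.571.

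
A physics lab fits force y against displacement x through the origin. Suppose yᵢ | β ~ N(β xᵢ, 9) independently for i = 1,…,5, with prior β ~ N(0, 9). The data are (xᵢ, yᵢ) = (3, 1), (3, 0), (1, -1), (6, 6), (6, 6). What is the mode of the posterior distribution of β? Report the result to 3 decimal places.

β̂_MAP = 0.804

log p(β | y) = −Σ(yᵢ − βxᵢ)²/(2·9) − β²/(2·9) + const.
Setting the derivative to zero: Σxᵢ(yᵢ − βxᵢ)/9 − β/9 = 0, so β = Σxᵢyᵢ / (Σxᵢ² + σ²/τ²).
Σxᵢyᵢ = 3·1 + 3·0 + 1·(-1) + 6·6 + 6·6 = 74; Σxᵢ² = 91; σ²/τ² = 1.
β̂_MAP = 74 / (91 + 1) = 74/92 ≈ 0.804.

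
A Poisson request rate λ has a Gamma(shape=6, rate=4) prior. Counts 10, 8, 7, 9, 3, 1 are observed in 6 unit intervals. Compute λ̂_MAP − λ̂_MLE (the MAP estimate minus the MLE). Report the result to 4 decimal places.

Σxᵢ = 38. Posterior is Gamma(44, 10); MAP = (44−1)/10 = 43/10 ≈ 4.30000.
MLE = x̄ = 38/6 ≈ 6.33333.
Difference = 43/10 − 38/6 = -61/30 ≈ -2.0333.

MAP − MLE = -2.0333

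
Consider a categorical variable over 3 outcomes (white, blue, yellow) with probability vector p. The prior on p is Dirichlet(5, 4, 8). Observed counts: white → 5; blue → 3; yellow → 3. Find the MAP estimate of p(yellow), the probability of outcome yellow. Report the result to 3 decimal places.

The posterior is Dirichlet(αᵢ + nᵢ) = Dirichlet(10, 7, 11).
For a Dirichlet(a₁,…,a_K) with all aᵢ > 1, the mode has j-th component (aⱼ − 1)/(Σaᵢ − K).
Here Σaᵢ = 28 and K = 3, so p(yellow) = (11 − 1)/(28 − 3) = 10/25 ≈ 0.400.

MAP estimate of p(yellow) = 0.400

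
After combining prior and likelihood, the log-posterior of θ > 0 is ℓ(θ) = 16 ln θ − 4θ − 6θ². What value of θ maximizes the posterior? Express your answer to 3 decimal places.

θ̂_MAP = 1.000

ℓ'(θ) = 16/θ − 4 − 12θ. Setting this to zero and multiplying by θ: 12θ² + 4θ − 16 = 0.
θ = (−4 + √(4² + 4·12·16)) / (2·12) = (−4 + √784) / 24 = (−4 + 28)/24 = 1.
ℓ''(θ) = −16/θ² − 12 < 0, confirming a maximum.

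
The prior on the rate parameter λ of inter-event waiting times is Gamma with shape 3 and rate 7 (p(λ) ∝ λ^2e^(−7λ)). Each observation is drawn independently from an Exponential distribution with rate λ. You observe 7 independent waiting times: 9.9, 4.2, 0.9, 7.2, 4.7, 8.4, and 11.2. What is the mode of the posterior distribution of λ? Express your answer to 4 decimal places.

The Exponential(rate=λ) likelihood is ∝ λ^n e^(−λΣtᵢ). Here n = 7 and Σtᵢ = 9.9 + 4.2 + 0.9 + 7.2 + 4.7 + 8.4 + 11.2 = 46.5.
Posterior ∝ λ^2e^(−7λ) · λ^7e^(−46.5λ) = λ^9e^(−53.5λ), i.e. Gamma(10, 53.5).
Mode = (a−1)/b = 9/53.5 ≈ 0.1682.

λ̂_MAP = 0.1682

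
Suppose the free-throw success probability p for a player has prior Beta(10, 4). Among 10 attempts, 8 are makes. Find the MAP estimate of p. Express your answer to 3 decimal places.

Prior: Beta(10, 4).
Data: 8 successes in 10 trials. The binomial likelihood contributes p^8(1−p)^2, so the posterior is Beta(10+8, 4+2) = Beta(18, 6).
For Beta(a, b) with a, b > 1 the mode is (a−1)/(a+b−2) = 17/22 ≈ 0.773.

p̂_MAP = 0.773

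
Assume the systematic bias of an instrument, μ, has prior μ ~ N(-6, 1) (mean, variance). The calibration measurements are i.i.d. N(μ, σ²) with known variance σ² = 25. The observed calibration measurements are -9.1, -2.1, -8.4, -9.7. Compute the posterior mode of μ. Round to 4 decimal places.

μ̂_MAP = -6.1828

n = 4; x̄ = ((-9.1) + (-2.1) + (-8.4) + (-9.7))/4 = -29.3/4 = -7.325.
For a Normal prior and Normal likelihood with known variance, the posterior is Normal; its mode equals its mean, the precision-weighted average.
Prior precision 1/σ₀² = 1/1 = 1; data precision n/σ² = 4/25 = 0.16.
μ̂ = (1·(-6) + 0.16·(-7.325)) / (1 + 0.16) = (-7.172)/1.16 = -1793/290 ≈ -6.1828.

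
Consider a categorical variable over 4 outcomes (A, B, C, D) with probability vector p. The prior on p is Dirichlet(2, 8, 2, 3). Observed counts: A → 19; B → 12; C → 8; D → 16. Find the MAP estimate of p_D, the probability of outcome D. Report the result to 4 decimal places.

MAP estimate of p_D = 0.2727

The posterior is Dirichlet(αᵢ + nᵢ) = Dirichlet(21, 20, 10, 19).
For a Dirichlet(a₁,…,a_K) with all aᵢ > 1, the mode has j-th component (aⱼ − 1)/(Σaᵢ − K).
Here Σaᵢ = 70 and K = 4, so p_D = (19 − 1)/(70 − 4) = 18/66 ≈ 0.2727.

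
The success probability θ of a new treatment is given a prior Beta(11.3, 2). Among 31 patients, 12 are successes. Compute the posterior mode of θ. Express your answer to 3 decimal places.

Prior: Beta(11.3, 2).
Data: 12 successes in 31 trials. The binomial likelihood contributes θ^12(1−θ)^19, so the posterior is Beta(11.3+12, 2+19) = Beta(23.3, 21).
For Beta(a, b) with a, b > 1 the mode is (a−1)/(a+b−2) = 22.3/42.3 ≈ 0.527.

θ̂_MAP = 0.527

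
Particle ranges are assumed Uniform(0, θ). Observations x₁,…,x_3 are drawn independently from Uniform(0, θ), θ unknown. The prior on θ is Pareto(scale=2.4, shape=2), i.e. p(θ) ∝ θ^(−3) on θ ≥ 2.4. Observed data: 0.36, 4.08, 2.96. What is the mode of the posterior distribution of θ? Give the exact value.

θ̂_MAP = 4.08

The Uniform(0, θ) likelihood is θ^(−n) for θ ≥ max(xᵢ), zero otherwise. Here max(xᵢ) = 4.08.
Posterior ∝ θ^(−3) · θ^(−3) = θ^(−6) on θ ≥ max(2.4, 4.08) = 4.08.
This density is strictly decreasing in θ, so the posterior mode lies at the lower boundary of the support.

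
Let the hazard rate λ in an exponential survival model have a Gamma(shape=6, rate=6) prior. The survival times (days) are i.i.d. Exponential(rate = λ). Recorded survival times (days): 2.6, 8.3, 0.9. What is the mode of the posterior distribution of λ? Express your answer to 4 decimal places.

The Exponential(rate=λ) likelihood is ∝ λ^n e^(−λΣtᵢ). Here n = 3 and Σtᵢ = 2.6 + 8.3 + 0.9 = 11.8.
Posterior ∝ λ^5e^(−6λ) · λ^3e^(−11.8λ) = λ^8e^(−17.8λ), i.e. Gamma(9, 17.8).
Mode = (a−1)/b = 8/17.8 ≈ 0.4494.

λ̂_MAP = 0.4494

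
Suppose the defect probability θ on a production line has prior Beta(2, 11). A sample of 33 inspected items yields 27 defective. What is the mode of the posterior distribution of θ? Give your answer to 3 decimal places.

Prior: Beta(2, 11).
Data: 27 successes in 33 trials. The binomial likelihood contributes θ^27(1−θ)^6, so the posterior is Beta(2+27, 11+6) = Beta(29, 17).
For Beta(a, b) with a, b > 1 the mode is (a−1)/(a+b−2) = 28/44 ≈ 0.636.

θ̂_MAP = 0.636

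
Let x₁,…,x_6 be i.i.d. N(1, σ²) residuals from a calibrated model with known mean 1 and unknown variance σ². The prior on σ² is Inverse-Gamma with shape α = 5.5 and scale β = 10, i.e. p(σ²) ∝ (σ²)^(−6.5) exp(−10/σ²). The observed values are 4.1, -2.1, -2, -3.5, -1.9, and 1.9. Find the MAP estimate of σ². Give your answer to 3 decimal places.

σ̂²_MAP = 4.089

Sum of squared deviations about the known mean: SS = (4.1−1)² + (-2.1−1)² + (-2−1)² + (-3.5−1)² + (-1.9−1)² + (1.9−1)² = 57.69.
The Normal likelihood contributes (σ²)^(−n/2) exp(−SS/(2σ²)), so the posterior is Inverse-Gamma(α + n/2, β + SS/2) = Inverse-Gamma(8.5, 38.845).
The mode of Inverse-Gamma(a, b) is b/(a+1) = 38.845/9.5 ≈ 4.089.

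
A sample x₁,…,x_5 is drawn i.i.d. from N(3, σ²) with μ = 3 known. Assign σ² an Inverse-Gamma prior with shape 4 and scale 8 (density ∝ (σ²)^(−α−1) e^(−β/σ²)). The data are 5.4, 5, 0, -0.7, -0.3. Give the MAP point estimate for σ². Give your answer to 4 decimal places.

Sum of squared deviations about the known mean: SS = (5.4−3)² + (5−3)² + (0−3)² + (-0.7−3)² + (-0.3−3)² = 43.34.
The Normal likelihood contributes (σ²)^(−n/2) exp(−SS/(2σ²)), so the posterior is Inverse-Gamma(α + n/2, β + SS/2) = Inverse-Gamma(6.5, 29.67).
The mode of Inverse-Gamma(a, b) is b/(a+1) = 29.67/7.5 ≈ 3.9560.

σ̂²_MAP = 3.9560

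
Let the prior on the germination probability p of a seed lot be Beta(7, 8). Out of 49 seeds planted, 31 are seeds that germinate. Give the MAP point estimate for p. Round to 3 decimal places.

p̂_MAP = 0.597

Prior: Beta(7, 8).
Data: 31 successes in 49 trials. The binomial likelihood contributes p^31(1−p)^18, so the posterior is Beta(7+31, 8+18) = Beta(38, 26).
For Beta(a, b) with a, b > 1 the mode is (a−1)/(a+b−2) = 37/62 ≈ 0.597.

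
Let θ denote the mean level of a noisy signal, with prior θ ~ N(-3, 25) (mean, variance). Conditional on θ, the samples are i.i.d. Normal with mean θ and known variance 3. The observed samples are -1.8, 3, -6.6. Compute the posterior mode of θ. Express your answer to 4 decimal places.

θ̂_MAP = -1.8462

n = 3; x̄ = ((-1.8) + 3 + (-6.6))/3 = -5.4/3 = -1.8.
For a Normal prior and Normal likelihood with known variance, the posterior is Normal; its mode equals its mean, the precision-weighted average.
Prior precision 1/σ₀² = 1/25 = 0.04; data precision n/σ² = 3/3 = 1.
θ̂ = (0.04·(-3) + 1·(-1.8)) / (0.04 + 1) = (-1.92)/1.04 = -24/13 ≈ -1.8462.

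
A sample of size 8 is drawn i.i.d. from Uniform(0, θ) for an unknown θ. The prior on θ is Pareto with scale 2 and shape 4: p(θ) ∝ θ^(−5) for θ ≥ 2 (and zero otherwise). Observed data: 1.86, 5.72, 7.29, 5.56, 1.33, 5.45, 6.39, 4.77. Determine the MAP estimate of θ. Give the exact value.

θ̂_MAP = 7.29

The Uniform(0, θ) likelihood is θ^(−n) for θ ≥ max(xᵢ), zero otherwise. Here max(xᵢ) = 7.29.
Posterior ∝ θ^(−5) · θ^(−8) = θ^(−13) on θ ≥ max(2, 7.29) = 7.29.
This density is strictly decreasing in θ, so the posterior mode lies at the lower boundary of the support.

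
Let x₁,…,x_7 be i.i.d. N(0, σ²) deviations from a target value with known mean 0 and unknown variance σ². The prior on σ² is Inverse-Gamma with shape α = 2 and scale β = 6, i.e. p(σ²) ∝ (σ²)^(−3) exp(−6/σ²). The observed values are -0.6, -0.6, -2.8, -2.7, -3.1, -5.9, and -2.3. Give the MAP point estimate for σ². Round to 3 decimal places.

Sum of squared deviations about the known mean: SS = (-0.6−0)² + (-0.6−0)² + (-2.8−0)² + (-2.7−0)² + (-3.1−0)² + (-5.9−0)² + (-2.3−0)² = 65.56.
The Normal likelihood contributes (σ²)^(−n/2) exp(−SS/(2σ²)), so the posterior is Inverse-Gamma(α + n/2, β + SS/2) = Inverse-Gamma(5.5, 38.78).
The mode of Inverse-Gamma(a, b) is b/(a+1) = 38.78/6.5 ≈ 5.966.

σ̂²_MAP = 5.966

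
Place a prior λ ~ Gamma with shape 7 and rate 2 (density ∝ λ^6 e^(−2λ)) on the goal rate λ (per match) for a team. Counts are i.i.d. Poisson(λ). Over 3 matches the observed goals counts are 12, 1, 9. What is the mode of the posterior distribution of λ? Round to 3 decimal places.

Σxᵢ = 12+1+9 = 22, with n = 3.
Posterior ∝ λ^6e^(−2λ) · λ^22e^(−3λ) = λ^28e^(−5λ), i.e. Gamma(shape=29, rate=5).
The mode of a Gamma(a, b) with a ≥ 1 (shape–rate) is (a−1)/b = 28/5 ≈ 5.600.

λ̂_MAP = 5.600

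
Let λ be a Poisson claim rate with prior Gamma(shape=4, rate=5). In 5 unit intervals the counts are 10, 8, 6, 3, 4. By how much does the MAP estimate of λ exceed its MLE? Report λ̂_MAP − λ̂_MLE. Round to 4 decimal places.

Σxᵢ = 31. Posterior is Gamma(35, 10); MAP = (35−1)/10 = 34/10 ≈ 3.40000.
MLE = x̄ = 31/5 ≈ 6.20000.
Difference = 34/10 − 31/5 = -14/5 ≈ -2.8000.

MAP − MLE = -2.8000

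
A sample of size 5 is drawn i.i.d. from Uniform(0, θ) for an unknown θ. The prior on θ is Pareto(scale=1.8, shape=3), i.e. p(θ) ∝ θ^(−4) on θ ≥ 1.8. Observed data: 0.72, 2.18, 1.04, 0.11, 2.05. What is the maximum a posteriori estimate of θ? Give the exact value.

The Uniform(0, θ) likelihood is θ^(−n) for θ ≥ max(xᵢ), zero otherwise. Here max(xᵢ) = 2.18.
Posterior ∝ θ^(−4) · θ^(−5) = θ^(−9) on θ ≥ max(1.8, 2.18) = 2.18.
This density is strictly decreasing in θ, so the posterior mode lies at the lower boundary of the support.

θ̂_MAP = 2.18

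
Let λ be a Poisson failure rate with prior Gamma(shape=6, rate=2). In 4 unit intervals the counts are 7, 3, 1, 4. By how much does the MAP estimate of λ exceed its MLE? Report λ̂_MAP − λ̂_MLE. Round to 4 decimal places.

MAP − MLE = -0.4167

Σxᵢ = 15. Posterior is Gamma(21, 6); MAP = (21−1)/6 = 20/6 ≈ 3.33333.
MLE = x̄ = 15/4 ≈ 3.75000.
Difference = 20/6 − 15/4 = -5/12 ≈ -0.4167.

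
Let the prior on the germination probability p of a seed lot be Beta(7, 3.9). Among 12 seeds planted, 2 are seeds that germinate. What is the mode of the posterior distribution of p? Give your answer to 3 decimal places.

p̂_MAP = 0.383

Prior: Beta(7, 3.9).
Data: 2 successes in 12 trials. The binomial likelihood contributes p^2(1−p)^10, so the posterior is Beta(7+2, 3.9+10) = Beta(9, 13.9).
For Beta(a, b) with a, b > 1 the mode is (a−1)/(a+b−2) = 8/20.9 ≈ 0.383.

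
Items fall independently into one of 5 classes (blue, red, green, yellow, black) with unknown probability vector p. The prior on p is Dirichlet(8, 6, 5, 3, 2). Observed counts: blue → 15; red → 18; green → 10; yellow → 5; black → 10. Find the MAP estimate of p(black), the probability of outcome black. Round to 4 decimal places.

The posterior is Dirichlet(αᵢ + nᵢ) = Dirichlet(23, 24, 15, 8, 12).
For a Dirichlet(a₁,…,a_K) with all aᵢ > 1, the mode has j-th component (aⱼ − 1)/(Σaᵢ − K).
Here Σaᵢ = 82 and K = 5, so p(black) = (12 − 1)/(82 − 5) = 11/77 ≈ 0.1429.

MAP estimate of p(black) = 0.1429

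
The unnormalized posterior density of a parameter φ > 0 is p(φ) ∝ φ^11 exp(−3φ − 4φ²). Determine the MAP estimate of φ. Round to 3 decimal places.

φ̂_MAP = 1.000

ℓ'(φ) = 11/φ − 3 − 8φ. Setting this to zero and multiplying by φ: 8φ² + 3φ − 11 = 0.
φ = (−3 + √(3² + 4·8·11)) / (2·8) = (−3 + √361) / 16 = (−3 + 19)/16 = 1.
ℓ''(φ) = −11/φ² − 8 < 0, confirming a maximum.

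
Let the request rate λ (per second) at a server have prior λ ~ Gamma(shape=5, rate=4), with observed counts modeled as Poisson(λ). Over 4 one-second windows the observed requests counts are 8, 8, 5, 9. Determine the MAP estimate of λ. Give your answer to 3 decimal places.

Σxᵢ = 8+8+5+9 = 30, with n = 4.
Posterior ∝ λ^4e^(−4λ) · λ^30e^(−4λ) = λ^34e^(−8λ), i.e. Gamma(shape=35, rate=8).
The mode of a Gamma(a, b) with a ≥ 1 (shape–rate) is (a−1)/b = 34/8 ≈ 4.250.

λ̂_MAP = 4.250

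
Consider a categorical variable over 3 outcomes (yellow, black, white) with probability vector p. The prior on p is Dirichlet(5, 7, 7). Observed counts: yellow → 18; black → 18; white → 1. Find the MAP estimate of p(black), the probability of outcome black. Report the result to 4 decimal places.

The posterior is Dirichlet(αᵢ + nᵢ) = Dirichlet(23, 25, 8).
For a Dirichlet(a₁,…,a_K) with all aᵢ > 1, the mode has j-th component (aⱼ − 1)/(Σaᵢ − K).
Here Σaᵢ = 56 and K = 3, so p(black) = (25 − 1)/(56 − 3) = 24/53 ≈ 0.4528.

MAP estimate of p(black) = 0.4528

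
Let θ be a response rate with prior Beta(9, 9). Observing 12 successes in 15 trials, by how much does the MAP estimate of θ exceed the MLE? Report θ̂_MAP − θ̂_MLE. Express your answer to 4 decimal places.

Posterior is Beta(21, 12); MAP = (21−1)/(33−2) = 20/31 ≈ 0.64516.
MLE ignores the prior: θ̂_MLE = k/n = 12/15 ≈ 0.80000.
Difference = 20/31 − 12/15 = -24/155 ≈ -0.1548.

MAP − MLE = -0.1548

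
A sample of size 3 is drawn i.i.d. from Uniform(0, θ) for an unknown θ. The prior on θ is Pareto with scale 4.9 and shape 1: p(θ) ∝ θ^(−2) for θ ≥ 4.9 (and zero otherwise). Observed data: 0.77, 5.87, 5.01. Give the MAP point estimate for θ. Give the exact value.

The Uniform(0, θ) likelihood is θ^(−n) for θ ≥ max(xᵢ), zero otherwise. Here max(xᵢ) = 5.87.
Posterior ∝ θ^(−2) · θ^(−3) = θ^(−5) on θ ≥ max(4.9, 5.87) = 5.87.
This density is strictly decreasing in θ, so the posterior mode lies at the lower boundary of the support.

θ̂_MAP = 5.87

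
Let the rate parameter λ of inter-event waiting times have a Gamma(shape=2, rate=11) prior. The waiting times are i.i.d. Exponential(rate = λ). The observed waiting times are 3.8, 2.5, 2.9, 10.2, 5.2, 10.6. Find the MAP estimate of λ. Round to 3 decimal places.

The Exponential(rate=λ) likelihood is ∝ λ^n e^(−λΣtᵢ). Here n = 6 and Σtᵢ = 3.8 + 2.5 + 2.9 + 10.2 + 5.2 + 10.6 = 35.2.
Posterior ∝ λe^(−11λ) · λ^6e^(−35.2λ) = λ^7e^(−46.2λ), i.e. Gamma(8, 46.2).
Mode = (a−1)/b = 7/46.2 ≈ 0.152.

λ̂_MAP = 0.152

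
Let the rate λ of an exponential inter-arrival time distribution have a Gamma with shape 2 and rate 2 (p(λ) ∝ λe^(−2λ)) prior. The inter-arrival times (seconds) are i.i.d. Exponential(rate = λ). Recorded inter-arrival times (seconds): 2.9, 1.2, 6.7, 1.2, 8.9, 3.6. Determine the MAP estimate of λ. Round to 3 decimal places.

λ̂_MAP = 0.264

The Exponential(rate=λ) likelihood is ∝ λ^n e^(−λΣtᵢ). Here n = 6 and Σtᵢ = 2.9 + 1.2 + 6.7 + 1.2 + 8.9 + 3.6 = 24.5.
Posterior ∝ λe^(−2λ) · λ^6e^(−24.5λ) = λ^7e^(−26.5λ), i.e. Gamma(8, 26.5).
Mode = (a−1)/b = 7/26.5 ≈ 0.264.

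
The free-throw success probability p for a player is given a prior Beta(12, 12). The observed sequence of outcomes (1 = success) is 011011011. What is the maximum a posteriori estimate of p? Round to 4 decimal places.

Prior: Beta(12, 12).
Data: 6 successes in 9 trials (from the sequence). The binomial likelihood contributes p^6(1−p)^3, so the posterior is Beta(12+6, 12+3) = Beta(18, 15).
For Beta(a, b) with a, b > 1 the mode is (a−1)/(a+b−2) = 17/31 ≈ 0.5484.

p̂_MAP = 0.5484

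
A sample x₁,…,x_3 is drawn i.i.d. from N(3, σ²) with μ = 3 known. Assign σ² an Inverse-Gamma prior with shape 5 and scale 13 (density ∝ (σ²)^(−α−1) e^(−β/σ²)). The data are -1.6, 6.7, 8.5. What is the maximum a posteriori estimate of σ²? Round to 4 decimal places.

Sum of squared deviations about the known mean: SS = (-1.6−3)² + (6.7−3)² + (8.5−3)² = 65.1.
The Normal likelihood contributes (σ²)^(−n/2) exp(−SS/(2σ²)), so the posterior is Inverse-Gamma(α + n/2, β + SS/2) = Inverse-Gamma(6.5, 45.55).
The mode of Inverse-Gamma(a, b) is b/(a+1) = 45.55/7.5 ≈ 6.0733.

σ̂²_MAP = 6.0733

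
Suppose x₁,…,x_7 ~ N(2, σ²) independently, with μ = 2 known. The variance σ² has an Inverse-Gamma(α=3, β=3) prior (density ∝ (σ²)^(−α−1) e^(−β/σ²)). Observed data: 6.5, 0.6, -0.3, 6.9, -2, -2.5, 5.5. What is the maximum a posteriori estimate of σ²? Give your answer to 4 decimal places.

Sum of squared deviations about the known mean: SS = (6.5−2)² + (0.6−2)² + (-0.3−2)² + (6.9−2)² + (-2−2)² + (-2.5−2)² + (5.5−2)² = 100.01.
The Normal likelihood contributes (σ²)^(−n/2) exp(−SS/(2σ²)), so the posterior is Inverse-Gamma(α + n/2, β + SS/2) = Inverse-Gamma(6.5, 53.005).
The mode of Inverse-Gamma(a, b) is b/(a+1) = 53.005/7.5 ≈ 7.0673.

σ̂²_MAP = 7.0673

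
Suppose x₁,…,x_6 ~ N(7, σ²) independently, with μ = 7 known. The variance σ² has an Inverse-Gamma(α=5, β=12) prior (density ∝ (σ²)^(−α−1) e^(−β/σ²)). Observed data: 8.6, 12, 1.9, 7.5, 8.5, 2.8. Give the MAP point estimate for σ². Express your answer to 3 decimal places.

σ̂²_MAP = 5.428

Sum of squared deviations about the known mean: SS = (8.6−7)² + (12−7)² + (1.9−7)² + (7.5−7)² + (8.5−7)² + (2.8−7)² = 73.71.
The Normal likelihood contributes (σ²)^(−n/2) exp(−SS/(2σ²)), so the posterior is Inverse-Gamma(α + n/2, β + SS/2) = Inverse-Gamma(8, 48.855).
The mode of Inverse-Gamma(a, b) is b/(a+1) = 48.855/9 ≈ 5.428.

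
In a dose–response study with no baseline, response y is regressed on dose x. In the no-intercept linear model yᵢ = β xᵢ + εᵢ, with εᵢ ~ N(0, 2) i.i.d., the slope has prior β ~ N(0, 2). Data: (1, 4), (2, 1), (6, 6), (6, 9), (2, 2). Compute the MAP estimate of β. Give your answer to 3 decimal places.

β̂_MAP = 1.220

log p(β | y) = −Σ(yᵢ − βxᵢ)²/(2·2) − β²/(2·2) + const.
Setting the derivative to zero: Σxᵢ(yᵢ − βxᵢ)/2 − β/2 = 0, so β = Σxᵢyᵢ / (Σxᵢ² + σ²/τ²).
Σxᵢyᵢ = 1·4 + 2·1 + 6·6 + 6·9 + 2·2 = 100; Σxᵢ² = 81; σ²/τ² = 1.
β̂_MAP = 100 / (81 + 1) = 100/82 ≈ 1.220.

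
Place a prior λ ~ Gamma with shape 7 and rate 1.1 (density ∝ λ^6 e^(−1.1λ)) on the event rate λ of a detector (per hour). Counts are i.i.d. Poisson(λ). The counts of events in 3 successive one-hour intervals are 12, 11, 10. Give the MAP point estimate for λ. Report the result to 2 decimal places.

λ̂_MAP = 9.51

Σxᵢ = 12+11+10 = 33, with n = 3.
Posterior ∝ λ^6e^(−1.1λ) · λ^33e^(−3λ) = λ^39e^(−4.1λ), i.e. Gamma(shape=40, rate=4.1).
The mode of a Gamma(a, b) with a ≥ 1 (shape–rate) is (a−1)/b = 39/4.1 ≈ 9.51.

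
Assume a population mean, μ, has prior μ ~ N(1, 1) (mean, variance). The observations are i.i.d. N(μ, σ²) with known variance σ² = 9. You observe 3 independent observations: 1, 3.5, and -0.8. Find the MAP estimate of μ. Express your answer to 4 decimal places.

μ̂_MAP = 1.0583

n = 3; x̄ = (1 + 3.5 + (-0.8))/3 = 3.7/3 = 37/30 ≈ 1.2333.
For a Normal prior and Normal likelihood with known variance, the posterior is Normal; its mode equals its mean, the precision-weighted average.
Prior precision 1/σ₀² = 1/1 = 1; data precision n/σ² = 3/9 = 1/3.
μ̂ = (1·1 + (1/3)·(37/30)) / (1 + 1/3) = (127/90)/(4/3) = 127/120 ≈ 1.0583.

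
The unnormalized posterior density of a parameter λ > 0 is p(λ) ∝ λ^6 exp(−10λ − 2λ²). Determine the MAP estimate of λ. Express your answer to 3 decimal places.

λ̂_MAP = 0.500

ℓ'(λ) = 6/λ − 10 − 4λ. Setting this to zero and multiplying by λ: 4λ² + 10λ − 6 = 0.
λ = (−10 + √(10² + 4·4·6)) / (2·4) = (−10 + √196) / 8 = (−10 + 14)/8 = 1/2.
ℓ''(λ) = −6/λ² − 4 < 0, confirming a maximum.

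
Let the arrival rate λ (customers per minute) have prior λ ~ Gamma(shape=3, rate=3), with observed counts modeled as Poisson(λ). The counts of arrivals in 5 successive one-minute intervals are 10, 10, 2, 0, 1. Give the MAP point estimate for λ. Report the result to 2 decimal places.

Σxᵢ = 10+10+2+0+1 = 23, with n = 5.
Posterior ∝ λ^2e^(−3λ) · λ^23e^(−5λ) = λ^25e^(−8λ), i.e. Gamma(shape=26, rate=8).
The mode of a Gamma(a, b) with a ≥ 1 (shape–rate) is (a−1)/b = 25/8 ≈ 3.13.

λ̂_MAP = 3.13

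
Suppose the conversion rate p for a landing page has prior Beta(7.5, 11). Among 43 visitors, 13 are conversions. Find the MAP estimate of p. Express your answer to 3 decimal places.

Prior: Beta(7.5, 11).
Data: 13 successes in 43 trials. The binomial likelihood contributes p^13(1−p)^30, so the posterior is Beta(7.5+13, 11+30) = Beta(20.5, 41).
For Beta(a, b) with a, b > 1 the mode is (a−1)/(a+b−2) = 19.5/59.5 ≈ 0.328.

p̂_MAP = 0.328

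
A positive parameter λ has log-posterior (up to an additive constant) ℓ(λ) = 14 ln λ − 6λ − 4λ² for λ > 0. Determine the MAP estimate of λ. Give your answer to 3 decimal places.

ℓ'(λ) = 14/λ − 6 − 8λ. Setting this to zero and multiplying by λ: 8λ² + 6λ − 14 = 0.
λ = (−6 + √(6² + 4·8·14)) / (2·8) = (−6 + √484) / 16 = (−6 + 22)/16 = 1.
ℓ''(λ) = −14/λ² − 8 < 0, confirming a maximum.

λ̂_MAP = 1.000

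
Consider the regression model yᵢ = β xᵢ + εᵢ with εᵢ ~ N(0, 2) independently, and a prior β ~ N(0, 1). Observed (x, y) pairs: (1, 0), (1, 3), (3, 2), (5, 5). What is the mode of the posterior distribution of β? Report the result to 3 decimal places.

log p(β | y) = −Σ(yᵢ − βxᵢ)²/(2·2) − β²/(2·1) + const.
Setting the derivative to zero: Σxᵢ(yᵢ − βxᵢ)/2 − β/1 = 0, so β = Σxᵢyᵢ / (Σxᵢ² + σ²/τ²).
Σxᵢyᵢ = 1·0 + 1·3 + 3·2 + 5·5 = 34; Σxᵢ² = 36; σ²/τ² = 2.
β̂_MAP = 34 / (36 + 2) = 34/38 ≈ 0.895.

β̂_MAP = 0.895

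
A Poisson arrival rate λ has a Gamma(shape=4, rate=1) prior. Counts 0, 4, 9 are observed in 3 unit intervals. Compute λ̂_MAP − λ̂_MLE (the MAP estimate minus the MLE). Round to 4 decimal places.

MAP − MLE = -0.3333

Σxᵢ = 13. Posterior is Gamma(17, 4); MAP = (17−1)/4 = 16/4 ≈ 4.00000.
MLE = x̄ = 13/3 ≈ 4.33333.
Difference = 16/4 − 13/3 = -1/3 ≈ -0.3333.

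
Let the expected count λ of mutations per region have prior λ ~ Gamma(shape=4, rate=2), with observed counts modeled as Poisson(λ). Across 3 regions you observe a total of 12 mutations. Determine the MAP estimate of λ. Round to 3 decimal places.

Σxᵢ = 12, n = 3.
Posterior ∝ λ^3e^(−2λ) · λ^12e^(−3λ) = λ^15e^(−5λ), i.e. Gamma(shape=16, rate=5).
The mode of a Gamma(a, b) with a ≥ 1 (shape–rate) is (a−1)/b = 15/5 ≈ 3.000.

λ̂_MAP = 3.000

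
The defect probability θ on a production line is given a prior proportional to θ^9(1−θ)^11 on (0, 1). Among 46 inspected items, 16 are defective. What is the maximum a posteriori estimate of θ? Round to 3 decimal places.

The prior density ∝ θ^9(1−θ)^11 is the kernel of Beta(10, 12).
Data: 16 successes in 46 trials. The binomial likelihood contributes θ^16(1−θ)^30, so the posterior is Beta(10+16, 12+30) = Beta(26, 42).
For Beta(a, b) with a, b > 1 the mode is (a−1)/(a+b−2) = 25/66 ≈ 0.379.

θ̂_MAP = 0.379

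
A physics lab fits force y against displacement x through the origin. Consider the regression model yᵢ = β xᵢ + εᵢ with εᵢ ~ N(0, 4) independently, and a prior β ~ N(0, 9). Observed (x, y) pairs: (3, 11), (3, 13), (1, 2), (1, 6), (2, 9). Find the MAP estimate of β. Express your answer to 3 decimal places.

log p(β | y) = −Σ(yᵢ − βxᵢ)²/(2·4) − β²/(2·9) + const.
Setting the derivative to zero: Σxᵢ(yᵢ − βxᵢ)/4 − β/9 = 0, so β = Σxᵢyᵢ / (Σxᵢ² + σ²/τ²).
Σxᵢyᵢ = 3·11 + 3·13 + 1·2 + 1·6 + 2·9 = 98; Σxᵢ² = 24; σ²/τ² = 4/9.
β̂_MAP = 98 / (24 + 4/9) = 98/(220/9) = 441/110 ≈ 4.009.

β̂_MAP = 4.009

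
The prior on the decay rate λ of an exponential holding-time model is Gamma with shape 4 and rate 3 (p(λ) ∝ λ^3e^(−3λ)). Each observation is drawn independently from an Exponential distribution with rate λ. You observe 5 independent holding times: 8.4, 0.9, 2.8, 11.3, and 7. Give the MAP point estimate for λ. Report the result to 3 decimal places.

The Exponential(rate=λ) likelihood is ∝ λ^n e^(−λΣtᵢ). Here n = 5 and Σtᵢ = 8.4 + 0.9 + 2.8 + 11.3 + 7 = 30.4.
Posterior ∝ λ^3e^(−3λ) · λ^5e^(−30.4λ) = λ^8e^(−33.4λ), i.e. Gamma(9, 33.4).
Mode = (a−1)/b = 8/33.4 ≈ 0.240.

λ̂_MAP = 0.240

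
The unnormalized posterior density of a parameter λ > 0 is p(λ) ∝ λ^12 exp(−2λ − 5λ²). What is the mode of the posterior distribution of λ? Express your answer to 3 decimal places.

λ̂_MAP = 1.000

ℓ'(λ) = 12/λ − 2 − 10λ. Setting this to zero and multiplying by λ: 10λ² + 2λ − 12 = 0.
λ = (−2 + √(2² + 4·10·12)) / (2·10) = (−2 + √484) / 20 = (−2 + 22)/20 = 1.
ℓ''(λ) = −12/λ² − 10 < 0, confirming a maximum.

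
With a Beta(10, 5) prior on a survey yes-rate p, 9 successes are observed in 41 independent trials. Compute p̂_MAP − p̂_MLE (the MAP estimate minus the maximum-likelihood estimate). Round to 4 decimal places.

Posterior is Beta(19, 37); MAP = (19−1)/(56−2) = 18/54 ≈ 0.33333.
MLE ignores the prior: p̂_MLE = k/n = 9/41 ≈ 0.21951.
Difference = 18/54 − 9/41 = 14/123 ≈ 0.1138.

MAP − MLE = 0.1138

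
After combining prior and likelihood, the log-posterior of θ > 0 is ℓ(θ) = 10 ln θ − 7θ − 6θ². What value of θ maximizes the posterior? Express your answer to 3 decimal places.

ℓ'(θ) = 10/θ − 7 − 12θ. Setting this to zero and multiplying by θ: 12θ² + 7θ − 10 = 0.
θ = (−7 + √(7² + 4·12·10)) / (2·12) = (−7 + √529) / 24 = (−7 + 23)/24 = 2/3.
ℓ''(θ) = −10/θ² − 12 < 0, confirming a maximum.

θ̂_MAP = 0.667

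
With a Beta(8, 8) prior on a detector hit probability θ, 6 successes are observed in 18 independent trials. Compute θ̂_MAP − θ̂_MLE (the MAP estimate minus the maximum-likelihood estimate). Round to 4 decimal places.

MAP − MLE = 0.0729

Posterior is Beta(14, 20); MAP = (14−1)/(34−2) = 13/32 ≈ 0.40625.
MLE ignores the prior: θ̂_MLE = k/n = 6/18 ≈ 0.33333.
Difference = 13/32 − 6/18 = 7/96 ≈ 0.0729.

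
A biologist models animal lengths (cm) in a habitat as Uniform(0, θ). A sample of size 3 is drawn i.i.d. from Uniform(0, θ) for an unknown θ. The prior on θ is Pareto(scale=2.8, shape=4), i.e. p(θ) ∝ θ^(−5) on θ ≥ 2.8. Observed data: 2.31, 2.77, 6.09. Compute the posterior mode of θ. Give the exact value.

θ̂_MAP = 6.09

The Uniform(0, θ) likelihood is θ^(−n) for θ ≥ max(xᵢ), zero otherwise. Here max(xᵢ) = 6.09.
Posterior ∝ θ^(−5) · θ^(−3) = θ^(−8) on θ ≥ max(2.8, 6.09) = 6.09.
This density is strictly decreasing in θ, so the posterior mode lies at the lower boundary of the support.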